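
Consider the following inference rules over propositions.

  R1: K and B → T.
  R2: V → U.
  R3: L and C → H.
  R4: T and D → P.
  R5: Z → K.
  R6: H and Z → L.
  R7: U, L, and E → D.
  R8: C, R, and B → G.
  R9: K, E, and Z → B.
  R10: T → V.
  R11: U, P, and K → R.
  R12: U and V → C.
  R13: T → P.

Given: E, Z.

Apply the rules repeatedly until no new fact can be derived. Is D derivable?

D would need U, L, and E (R7), but L is never established.

No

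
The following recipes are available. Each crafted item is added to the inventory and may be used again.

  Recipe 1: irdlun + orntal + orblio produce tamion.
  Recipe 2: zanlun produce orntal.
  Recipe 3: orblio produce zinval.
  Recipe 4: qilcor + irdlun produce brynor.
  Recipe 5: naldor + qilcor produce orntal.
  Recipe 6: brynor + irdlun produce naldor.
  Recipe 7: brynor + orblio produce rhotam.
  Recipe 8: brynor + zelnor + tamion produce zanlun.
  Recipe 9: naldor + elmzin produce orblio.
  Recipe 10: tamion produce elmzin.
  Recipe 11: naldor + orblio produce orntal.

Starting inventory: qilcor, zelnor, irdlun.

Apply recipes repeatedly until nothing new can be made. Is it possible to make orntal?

qilcor + irdlun → brynor (Recipe 4).
Using Recipe 6, brynor and irdlun make naldor.
naldor + qilcor → orntal (Recipe 5).

Yes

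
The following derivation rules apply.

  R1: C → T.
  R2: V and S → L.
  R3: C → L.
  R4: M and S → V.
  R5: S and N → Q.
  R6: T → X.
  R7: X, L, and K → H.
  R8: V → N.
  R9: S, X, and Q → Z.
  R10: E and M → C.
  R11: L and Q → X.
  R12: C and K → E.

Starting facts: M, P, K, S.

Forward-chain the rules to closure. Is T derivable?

T would need C (R1), but C is never established.

No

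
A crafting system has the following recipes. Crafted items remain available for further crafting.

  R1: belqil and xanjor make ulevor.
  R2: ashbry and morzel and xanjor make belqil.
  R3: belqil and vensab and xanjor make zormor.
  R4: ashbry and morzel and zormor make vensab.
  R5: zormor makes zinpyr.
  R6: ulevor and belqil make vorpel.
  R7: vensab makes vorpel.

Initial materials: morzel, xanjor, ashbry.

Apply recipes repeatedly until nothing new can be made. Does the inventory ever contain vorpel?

Yes

Using R2, ashbry, morzel, and xanjor make belqil.
Using R1, belqil and xanjor make ulevor.
Using R6, ulevor and belqil make vorpel.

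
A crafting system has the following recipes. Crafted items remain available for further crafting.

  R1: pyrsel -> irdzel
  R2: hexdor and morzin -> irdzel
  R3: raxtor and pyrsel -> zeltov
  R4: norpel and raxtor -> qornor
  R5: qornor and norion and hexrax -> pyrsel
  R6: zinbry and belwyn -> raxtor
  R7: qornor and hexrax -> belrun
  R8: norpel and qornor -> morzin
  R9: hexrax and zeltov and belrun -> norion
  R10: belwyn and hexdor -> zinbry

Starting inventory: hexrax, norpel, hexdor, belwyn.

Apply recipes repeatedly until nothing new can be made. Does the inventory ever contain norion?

No

norion would need hexrax, zeltov, and belrun (R9), but zeltov is never obtained.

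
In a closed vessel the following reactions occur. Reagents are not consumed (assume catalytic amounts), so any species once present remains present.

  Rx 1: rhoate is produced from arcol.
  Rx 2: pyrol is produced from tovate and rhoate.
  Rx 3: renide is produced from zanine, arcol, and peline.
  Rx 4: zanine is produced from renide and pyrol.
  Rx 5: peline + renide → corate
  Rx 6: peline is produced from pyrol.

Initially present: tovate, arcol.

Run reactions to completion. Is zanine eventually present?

zanine would need renide and pyrol (Rx 4), but renide never forms.

No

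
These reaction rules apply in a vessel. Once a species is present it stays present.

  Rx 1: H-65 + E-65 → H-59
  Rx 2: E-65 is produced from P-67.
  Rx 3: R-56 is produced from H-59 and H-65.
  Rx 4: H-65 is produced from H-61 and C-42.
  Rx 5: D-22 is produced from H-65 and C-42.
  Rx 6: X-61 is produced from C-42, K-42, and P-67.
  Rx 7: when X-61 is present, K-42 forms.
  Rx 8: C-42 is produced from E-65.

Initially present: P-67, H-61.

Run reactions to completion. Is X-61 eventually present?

No

X-61 would need C-42, K-42, and P-67 (Rx 6), but K-42 never forms.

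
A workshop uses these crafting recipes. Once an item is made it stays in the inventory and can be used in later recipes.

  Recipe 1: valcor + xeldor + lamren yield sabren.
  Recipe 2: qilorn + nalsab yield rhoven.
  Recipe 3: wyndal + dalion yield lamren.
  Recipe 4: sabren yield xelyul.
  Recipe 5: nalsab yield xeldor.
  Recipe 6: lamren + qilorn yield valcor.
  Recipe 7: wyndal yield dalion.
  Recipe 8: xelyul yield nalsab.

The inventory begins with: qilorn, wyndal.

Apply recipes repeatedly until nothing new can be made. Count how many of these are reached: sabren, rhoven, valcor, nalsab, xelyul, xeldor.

1

Using Recipe 7, wyndal makes dalion.
Using Recipe 3, wyndal and dalion make lamren.
Using Recipe 6, lamren and qilorn make valcor.
sabren would need valcor, xeldor, and lamren (Recipe 1), but xeldor is never obtained.
rhoven would need qilorn and nalsab (Recipe 2), but nalsab is never obtained.
valcor: reached.
nalsab would need xelyul (Recipe 8), but xelyul is never obtained.
xelyul would need sabren (Recipe 4), but sabren is never obtained.
xeldor would need nalsab (Recipe 5), but nalsab is never obtained.
Reached: valcor — 1 of the 6.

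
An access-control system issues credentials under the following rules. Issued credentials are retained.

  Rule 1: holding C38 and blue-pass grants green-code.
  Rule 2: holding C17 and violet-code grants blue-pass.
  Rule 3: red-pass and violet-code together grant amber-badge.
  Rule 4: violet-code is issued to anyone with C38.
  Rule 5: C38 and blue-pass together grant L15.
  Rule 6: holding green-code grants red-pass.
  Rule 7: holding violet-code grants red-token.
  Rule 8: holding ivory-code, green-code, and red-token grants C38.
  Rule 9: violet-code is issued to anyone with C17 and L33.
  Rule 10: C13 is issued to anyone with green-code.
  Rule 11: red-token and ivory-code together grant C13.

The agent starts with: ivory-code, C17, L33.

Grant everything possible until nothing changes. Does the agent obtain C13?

Holding C17 and L33 grants violet-code (Rule 9).
Holding violet-code grants red-token (Rule 7).
Holding red-token and ivory-code grants C13 (Rule 11).

Yes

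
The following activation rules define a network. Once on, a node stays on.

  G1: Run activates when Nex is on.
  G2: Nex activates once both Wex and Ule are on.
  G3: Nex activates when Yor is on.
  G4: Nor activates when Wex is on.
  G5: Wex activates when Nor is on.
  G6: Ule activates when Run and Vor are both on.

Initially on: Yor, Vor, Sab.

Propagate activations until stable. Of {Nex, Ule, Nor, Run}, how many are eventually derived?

3

Yor is on, so Nex activates (G3).
G1: Nex on → Run on.
G6: Run and Vor on → Ule on.
Nex: reached.
Ule: reached.
Nor would need Wex (G4), but Wex never turns on.
Run: reached.
Reached: Nex, Ule, and Run — 3 of the 4.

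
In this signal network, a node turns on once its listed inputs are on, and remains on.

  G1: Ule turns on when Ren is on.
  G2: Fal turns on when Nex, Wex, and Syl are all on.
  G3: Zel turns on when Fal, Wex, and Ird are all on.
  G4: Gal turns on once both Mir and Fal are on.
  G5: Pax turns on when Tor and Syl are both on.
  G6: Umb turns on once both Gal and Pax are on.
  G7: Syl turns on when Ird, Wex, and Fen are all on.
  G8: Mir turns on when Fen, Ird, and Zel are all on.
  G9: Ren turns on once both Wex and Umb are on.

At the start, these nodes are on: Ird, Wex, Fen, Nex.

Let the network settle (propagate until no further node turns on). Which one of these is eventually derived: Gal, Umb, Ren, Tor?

Gal

Ird, Wex, and Fen are on, so Syl turns on (G7).
Nex, Wex, and Syl are on, so Fal turns on (G2).
G3: Fal, Wex, and Ird on → Zel on.
Fen, Ird, and Zel are on, so Mir turns on (G8).
Mir and Fal are on, so Gal turns on (G4).
Umb would need Gal and Pax (G6), but Pax never turns on. Ren would need Wex and Umb (G9), but Umb never turns on. No rule produces Tor, and it is not given.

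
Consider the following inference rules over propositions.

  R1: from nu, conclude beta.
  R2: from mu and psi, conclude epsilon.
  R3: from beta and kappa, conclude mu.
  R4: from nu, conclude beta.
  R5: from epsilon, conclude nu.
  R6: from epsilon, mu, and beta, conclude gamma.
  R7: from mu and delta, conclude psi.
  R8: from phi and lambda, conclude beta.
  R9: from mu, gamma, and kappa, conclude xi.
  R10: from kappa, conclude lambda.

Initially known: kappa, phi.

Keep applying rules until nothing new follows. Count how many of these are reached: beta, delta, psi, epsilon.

1

kappa holds, so lambda follows (R10).
From phi and lambda, R8 gives beta.
beta: reached.
No rule produces delta, and it is not given.
psi would need mu and delta (R7), but delta is never established.
epsilon would need mu and psi (R2), but psi is never established.
Reached: beta — 1 of the 4.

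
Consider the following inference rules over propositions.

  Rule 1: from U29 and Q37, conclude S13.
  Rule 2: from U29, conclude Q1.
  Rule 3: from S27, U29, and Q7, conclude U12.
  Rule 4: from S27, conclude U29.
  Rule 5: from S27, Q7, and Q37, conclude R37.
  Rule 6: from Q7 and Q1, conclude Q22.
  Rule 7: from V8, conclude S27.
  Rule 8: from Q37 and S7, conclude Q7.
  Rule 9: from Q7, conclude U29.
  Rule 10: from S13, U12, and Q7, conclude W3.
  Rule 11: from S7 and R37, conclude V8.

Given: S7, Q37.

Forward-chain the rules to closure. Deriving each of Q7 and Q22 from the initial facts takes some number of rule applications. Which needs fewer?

Q7: Q37 and S7 hold, so Q7 follows (Rule 8). [1 rule application]
Q22: From Q37 and S7, Rule 8 gives Q7. Q7 holds, so U29 follows (Rule 9). From U29, Rule 2 gives Q1. From Q7 and Q1, Rule 6 gives Q22. [4 rule applications]
Q7 needs fewer.

Q7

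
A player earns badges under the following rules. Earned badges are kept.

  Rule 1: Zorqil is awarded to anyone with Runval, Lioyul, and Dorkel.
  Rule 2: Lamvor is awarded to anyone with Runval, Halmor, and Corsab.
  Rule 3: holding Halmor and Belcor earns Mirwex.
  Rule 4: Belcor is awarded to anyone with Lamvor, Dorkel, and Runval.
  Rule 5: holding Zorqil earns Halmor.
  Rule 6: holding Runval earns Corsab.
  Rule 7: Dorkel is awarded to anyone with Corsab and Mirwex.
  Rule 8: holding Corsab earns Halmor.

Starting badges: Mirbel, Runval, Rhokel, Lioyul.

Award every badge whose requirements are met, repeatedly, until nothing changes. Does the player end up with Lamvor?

With Runval, Corsab is earned (Rule 6).
With Corsab, Halmor is earned (Rule 8).
With Runval, Halmor, and Corsab, Lamvor is earned (Rule 2).

Yes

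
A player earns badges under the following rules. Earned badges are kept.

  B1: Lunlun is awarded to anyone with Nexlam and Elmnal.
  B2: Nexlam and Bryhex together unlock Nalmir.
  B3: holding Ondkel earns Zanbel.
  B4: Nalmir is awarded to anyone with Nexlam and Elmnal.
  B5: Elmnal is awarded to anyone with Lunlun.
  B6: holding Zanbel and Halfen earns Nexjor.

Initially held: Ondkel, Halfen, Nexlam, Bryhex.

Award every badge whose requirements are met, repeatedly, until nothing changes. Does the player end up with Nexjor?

Yes

With Ondkel, Zanbel is earned (B3).
With Zanbel and Halfen, Nexjor is earned (B6).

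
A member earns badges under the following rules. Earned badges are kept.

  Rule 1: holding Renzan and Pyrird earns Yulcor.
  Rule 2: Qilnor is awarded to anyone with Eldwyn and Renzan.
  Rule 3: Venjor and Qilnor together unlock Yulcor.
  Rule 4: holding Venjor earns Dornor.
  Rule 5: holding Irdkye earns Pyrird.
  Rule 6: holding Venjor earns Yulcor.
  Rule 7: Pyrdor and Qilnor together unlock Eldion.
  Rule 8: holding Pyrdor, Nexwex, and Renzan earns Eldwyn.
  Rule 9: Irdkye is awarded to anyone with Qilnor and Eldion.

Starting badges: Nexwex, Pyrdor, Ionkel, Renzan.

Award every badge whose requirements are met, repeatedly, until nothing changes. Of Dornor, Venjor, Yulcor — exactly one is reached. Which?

Yulcor

With Pyrdor, Nexwex, and Renzan, Eldwyn is earned (Rule 8).
With Eldwyn and Renzan, Qilnor is earned (Rule 2).
With Pyrdor and Qilnor, Eldion is earned (Rule 7).
With Qilnor and Eldion, Irdkye is earned (Rule 9).
With Irdkye, Pyrird is earned (Rule 5).
With Renzan and Pyrird, Yulcor is earned (Rule 1).
No rule produces Venjor, and it is not given. Dornor would need Venjor (Rule 4), but Venjor is never earned.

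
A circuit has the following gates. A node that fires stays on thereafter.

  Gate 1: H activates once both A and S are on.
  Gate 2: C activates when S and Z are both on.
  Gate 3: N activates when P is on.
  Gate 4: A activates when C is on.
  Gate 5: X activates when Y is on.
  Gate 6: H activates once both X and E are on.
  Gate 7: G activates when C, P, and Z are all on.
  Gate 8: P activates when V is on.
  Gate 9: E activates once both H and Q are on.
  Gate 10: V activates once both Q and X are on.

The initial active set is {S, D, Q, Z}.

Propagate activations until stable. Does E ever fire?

Gate 2: S and Z on → C on.
C is on, so A activates (Gate 4).
A and S are on, so H activates (Gate 1).
Gate 9: H and Q on → E on.

Yes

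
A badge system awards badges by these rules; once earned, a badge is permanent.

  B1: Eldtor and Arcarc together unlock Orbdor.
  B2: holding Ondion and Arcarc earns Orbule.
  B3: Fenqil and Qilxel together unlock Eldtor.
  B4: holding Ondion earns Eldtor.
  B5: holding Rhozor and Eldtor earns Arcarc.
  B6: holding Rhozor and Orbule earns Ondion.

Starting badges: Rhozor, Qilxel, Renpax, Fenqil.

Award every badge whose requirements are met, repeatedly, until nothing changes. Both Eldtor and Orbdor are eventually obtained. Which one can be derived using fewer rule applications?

Eldtor

Eldtor: With Fenqil and Qilxel, Eldtor is earned (B3). [1 rule application]
Orbdor: With Fenqil and Qilxel, Eldtor is earned (B3). With Rhozor and Eldtor, Arcarc is earned (B5). With Eldtor and Arcarc, Orbdor is earned (B1). [3 rule applications]
Eldtor needs fewer.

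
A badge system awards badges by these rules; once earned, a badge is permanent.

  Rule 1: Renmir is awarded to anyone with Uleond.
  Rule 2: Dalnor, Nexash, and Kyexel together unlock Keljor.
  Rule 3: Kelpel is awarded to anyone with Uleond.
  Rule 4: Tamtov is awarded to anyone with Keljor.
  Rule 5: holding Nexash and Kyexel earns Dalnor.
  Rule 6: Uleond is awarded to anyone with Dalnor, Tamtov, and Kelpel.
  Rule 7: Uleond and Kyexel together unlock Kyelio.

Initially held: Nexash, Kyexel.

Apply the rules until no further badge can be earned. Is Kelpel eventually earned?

Kelpel would need Uleond (Rule 3), but Uleond is never earned.

No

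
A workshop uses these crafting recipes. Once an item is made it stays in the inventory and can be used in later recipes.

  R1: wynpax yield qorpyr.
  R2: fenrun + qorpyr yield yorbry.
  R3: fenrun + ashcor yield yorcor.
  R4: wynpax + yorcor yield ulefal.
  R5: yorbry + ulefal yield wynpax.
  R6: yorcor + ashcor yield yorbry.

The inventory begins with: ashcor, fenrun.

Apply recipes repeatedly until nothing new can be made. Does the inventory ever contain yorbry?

Yes

Using R3, fenrun and ashcor make yorcor.
yorcor + ashcor → yorbry (R6).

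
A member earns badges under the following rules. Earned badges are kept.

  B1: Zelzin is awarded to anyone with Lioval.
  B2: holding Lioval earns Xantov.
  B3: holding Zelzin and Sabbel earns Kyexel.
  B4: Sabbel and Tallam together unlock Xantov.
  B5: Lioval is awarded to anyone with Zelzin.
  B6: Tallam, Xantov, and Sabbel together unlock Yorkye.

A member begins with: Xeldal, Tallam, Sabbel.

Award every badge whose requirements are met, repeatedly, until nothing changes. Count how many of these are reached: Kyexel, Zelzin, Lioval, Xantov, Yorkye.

2

With Sabbel and Tallam, Xantov is earned (B4).
With Tallam, Xantov, and Sabbel, Yorkye is earned (B6).
Kyexel would need Zelzin and Sabbel (B3), but Zelzin is never earned.
Zelzin would need Lioval (B1), but Lioval is never earned.
Lioval would need Zelzin (B5), but Zelzin is never earned.
Xantov: reached.
Yorkye: reached.
Reached: Xantov and Yorkye — 2 of the 5.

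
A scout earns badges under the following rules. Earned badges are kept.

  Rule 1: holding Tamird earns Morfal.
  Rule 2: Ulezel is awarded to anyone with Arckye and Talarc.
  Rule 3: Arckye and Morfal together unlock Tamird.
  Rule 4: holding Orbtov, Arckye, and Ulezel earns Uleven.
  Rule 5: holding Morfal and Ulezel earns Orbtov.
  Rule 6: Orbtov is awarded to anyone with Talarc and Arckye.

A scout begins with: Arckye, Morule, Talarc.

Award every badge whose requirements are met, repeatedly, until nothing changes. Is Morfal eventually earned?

Morfal would need Tamird (Rule 1), but Tamird is never earned.

No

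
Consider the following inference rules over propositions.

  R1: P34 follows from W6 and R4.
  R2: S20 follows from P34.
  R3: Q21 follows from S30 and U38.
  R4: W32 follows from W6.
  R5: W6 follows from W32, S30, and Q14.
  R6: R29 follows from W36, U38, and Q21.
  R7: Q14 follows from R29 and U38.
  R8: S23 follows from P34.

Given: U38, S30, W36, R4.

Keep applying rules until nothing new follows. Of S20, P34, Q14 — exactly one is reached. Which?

From S30 and U38, R3 gives Q21.
From W36, U38, and Q21, R6 gives R29.
From R29 and U38, R7 gives Q14.
S20 would need P34 (R2), but P34 is never established. P34 would need W6 and R4 (R1), but W6 is never established.

Q14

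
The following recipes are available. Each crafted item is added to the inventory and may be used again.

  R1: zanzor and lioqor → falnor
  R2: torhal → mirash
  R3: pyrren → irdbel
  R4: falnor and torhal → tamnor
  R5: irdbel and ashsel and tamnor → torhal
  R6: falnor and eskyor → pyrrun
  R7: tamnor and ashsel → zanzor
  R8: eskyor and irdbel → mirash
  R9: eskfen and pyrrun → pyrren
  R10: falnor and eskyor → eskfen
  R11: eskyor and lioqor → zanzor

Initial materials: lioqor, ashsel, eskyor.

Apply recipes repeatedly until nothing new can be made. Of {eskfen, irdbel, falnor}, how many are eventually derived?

eskyor and lioqor → zanzor (R11).
Using R1, zanzor and lioqor make falnor.
falnor and eskyor → eskfen (R10).
Using R6, falnor and eskyor make pyrrun.
Using R9, eskfen and pyrrun make pyrren.
pyrren → irdbel (R3).
eskfen: reached.
irdbel: reached.
falnor: reached.
All 3 are reached.

3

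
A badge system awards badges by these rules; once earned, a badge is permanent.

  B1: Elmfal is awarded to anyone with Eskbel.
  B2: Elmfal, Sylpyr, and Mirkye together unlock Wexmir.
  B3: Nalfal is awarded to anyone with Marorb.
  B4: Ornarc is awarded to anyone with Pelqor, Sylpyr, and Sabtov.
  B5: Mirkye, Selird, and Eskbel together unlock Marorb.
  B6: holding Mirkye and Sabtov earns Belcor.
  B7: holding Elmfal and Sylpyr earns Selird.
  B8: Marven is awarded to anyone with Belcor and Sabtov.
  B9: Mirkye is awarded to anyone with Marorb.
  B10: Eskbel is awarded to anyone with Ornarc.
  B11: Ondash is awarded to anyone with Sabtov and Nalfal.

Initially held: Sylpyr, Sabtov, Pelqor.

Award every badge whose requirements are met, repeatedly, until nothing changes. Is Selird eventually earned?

With Pelqor, Sylpyr, and Sabtov, Ornarc is earned (B4).
With Ornarc, Eskbel is earned (B10).
With Eskbel, Elmfal is earned (B1).
With Elmfal and Sylpyr, Selird is earned (B7).

Yes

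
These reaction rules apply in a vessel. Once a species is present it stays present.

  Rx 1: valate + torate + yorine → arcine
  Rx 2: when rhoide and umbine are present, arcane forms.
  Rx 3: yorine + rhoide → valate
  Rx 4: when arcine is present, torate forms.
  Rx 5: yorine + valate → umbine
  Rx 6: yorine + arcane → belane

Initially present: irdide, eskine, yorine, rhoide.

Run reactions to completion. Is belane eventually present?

Yes

yorine and rhoide present → valate forms (Rx 3).
yorine and valate present → umbine forms (Rx 5).
rhoide and umbine present → arcane forms (Rx 2).
yorine and arcane present → belane forms (Rx 6).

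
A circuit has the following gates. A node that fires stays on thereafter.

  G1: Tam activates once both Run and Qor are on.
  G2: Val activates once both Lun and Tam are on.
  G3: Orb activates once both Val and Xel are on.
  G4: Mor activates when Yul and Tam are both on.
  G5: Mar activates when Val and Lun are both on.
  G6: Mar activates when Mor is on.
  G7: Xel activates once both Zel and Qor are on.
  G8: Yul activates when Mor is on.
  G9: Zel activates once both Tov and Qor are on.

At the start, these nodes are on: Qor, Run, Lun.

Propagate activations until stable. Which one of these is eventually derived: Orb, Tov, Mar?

Mar

Run and Qor are on, so Tam activates (G1).
G2: Lun and Tam on → Val on.
Val and Lun are on, so Mar activates (G5).
No rule produces Tov, and it is not given. Orb would need Val and Xel (G3), but Xel never turns on.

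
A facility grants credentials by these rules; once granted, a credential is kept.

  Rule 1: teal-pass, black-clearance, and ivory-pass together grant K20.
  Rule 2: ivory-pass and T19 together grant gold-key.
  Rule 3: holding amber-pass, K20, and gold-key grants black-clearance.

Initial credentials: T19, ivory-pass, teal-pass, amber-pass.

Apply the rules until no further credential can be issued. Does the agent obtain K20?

K20 would need teal-pass, black-clearance, and ivory-pass (Rule 1), but black-clearance is never granted.

No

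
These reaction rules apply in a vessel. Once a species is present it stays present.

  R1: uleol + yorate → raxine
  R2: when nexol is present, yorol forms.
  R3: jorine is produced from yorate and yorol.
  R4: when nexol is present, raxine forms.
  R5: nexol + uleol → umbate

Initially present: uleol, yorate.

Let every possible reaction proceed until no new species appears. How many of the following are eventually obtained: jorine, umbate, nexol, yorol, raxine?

1

uleol and yorate present → raxine forms (R1).
jorine would need yorate and yorol (R3), but yorol never forms.
umbate would need nexol and uleol (R5), but nexol never forms.
No rule produces nexol, and it is not given.
yorol would need nexol (R2), but nexol never forms.
raxine: reached.
Reached: raxine — 1 of the 5.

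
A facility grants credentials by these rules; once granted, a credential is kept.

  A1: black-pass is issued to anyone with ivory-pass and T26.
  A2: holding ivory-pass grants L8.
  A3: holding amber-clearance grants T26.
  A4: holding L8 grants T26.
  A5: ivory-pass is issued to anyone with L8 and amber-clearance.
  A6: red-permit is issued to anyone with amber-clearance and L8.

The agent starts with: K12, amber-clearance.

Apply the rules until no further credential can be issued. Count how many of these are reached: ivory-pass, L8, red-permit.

ivory-pass would need L8 and amber-clearance (A5), but L8 is never granted.
L8 would need ivory-pass (A2), but ivory-pass is never granted.
red-permit would need amber-clearance and L8 (A6), but L8 is never granted.
None of the 3 are reached.

0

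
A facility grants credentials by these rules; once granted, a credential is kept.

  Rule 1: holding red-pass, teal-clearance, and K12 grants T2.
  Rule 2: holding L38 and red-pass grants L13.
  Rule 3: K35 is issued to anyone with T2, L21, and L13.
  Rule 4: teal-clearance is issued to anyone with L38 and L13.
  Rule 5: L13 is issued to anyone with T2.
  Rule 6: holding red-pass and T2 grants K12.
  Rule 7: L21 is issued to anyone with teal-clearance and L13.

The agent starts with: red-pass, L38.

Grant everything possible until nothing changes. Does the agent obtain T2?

T2 would need red-pass, teal-clearance, and K12 (Rule 1), but K12 is never granted.

No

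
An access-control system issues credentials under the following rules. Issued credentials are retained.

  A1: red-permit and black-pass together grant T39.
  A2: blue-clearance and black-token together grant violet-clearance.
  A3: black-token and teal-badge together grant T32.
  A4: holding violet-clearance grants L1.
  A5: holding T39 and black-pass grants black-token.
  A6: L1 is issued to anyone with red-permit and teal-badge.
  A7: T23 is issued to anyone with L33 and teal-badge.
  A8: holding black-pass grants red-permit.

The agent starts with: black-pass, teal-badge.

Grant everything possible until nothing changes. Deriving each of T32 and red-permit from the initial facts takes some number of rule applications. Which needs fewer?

red-permit: Holding black-pass grants red-permit (A8). [1 rule application]
T32: Holding black-pass grants red-permit (A8). Holding red-permit and black-pass grants T39 (A1). Holding T39 and black-pass grants black-token (A5). Holding black-token and teal-badge grants T32 (A3). [4 rule applications]
red-permit needs fewer.

red-permit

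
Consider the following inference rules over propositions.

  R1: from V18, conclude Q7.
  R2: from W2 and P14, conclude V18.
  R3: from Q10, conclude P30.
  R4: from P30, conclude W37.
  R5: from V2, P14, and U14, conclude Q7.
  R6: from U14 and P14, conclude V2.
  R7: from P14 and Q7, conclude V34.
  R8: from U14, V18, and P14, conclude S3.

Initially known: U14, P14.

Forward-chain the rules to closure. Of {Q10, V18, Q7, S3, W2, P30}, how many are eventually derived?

1

U14 and P14 hold, so V2 follows (R6).
From V2, P14, and U14, R5 gives Q7.
No rule produces Q10, and it is not given.
V18 would need W2 and P14 (R2), but W2 is never established.
Q7: reached.
S3 would need U14, V18, and P14 (R8), but V18 is never established.
No rule produces W2, and it is not given.
P30 would need Q10 (R3), but Q10 is never established.
Reached: Q7 — 1 of the 6.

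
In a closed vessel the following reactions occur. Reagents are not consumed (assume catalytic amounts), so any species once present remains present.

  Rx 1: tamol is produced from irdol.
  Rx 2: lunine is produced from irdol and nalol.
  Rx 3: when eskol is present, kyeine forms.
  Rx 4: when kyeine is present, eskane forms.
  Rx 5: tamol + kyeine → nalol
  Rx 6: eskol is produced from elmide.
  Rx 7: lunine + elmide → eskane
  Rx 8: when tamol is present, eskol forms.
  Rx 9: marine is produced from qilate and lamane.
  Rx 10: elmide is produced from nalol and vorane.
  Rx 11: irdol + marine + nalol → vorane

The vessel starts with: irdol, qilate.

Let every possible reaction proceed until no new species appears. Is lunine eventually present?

Yes

irdol present → tamol forms (Rx 1).
tamol present → eskol forms (Rx 8).
eskol present → kyeine forms (Rx 3).
tamol and kyeine present → nalol forms (Rx 5).
irdol and nalol present → lunine forms (Rx 2).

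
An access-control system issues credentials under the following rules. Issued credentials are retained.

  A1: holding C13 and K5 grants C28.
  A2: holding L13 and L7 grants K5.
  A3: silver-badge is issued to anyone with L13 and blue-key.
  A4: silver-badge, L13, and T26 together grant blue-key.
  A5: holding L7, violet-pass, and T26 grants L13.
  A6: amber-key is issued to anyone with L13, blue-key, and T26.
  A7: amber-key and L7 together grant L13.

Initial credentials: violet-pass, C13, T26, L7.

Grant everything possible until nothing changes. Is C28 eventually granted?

Yes

Holding L7, violet-pass, and T26 grants L13 (A5).
Holding L13 and L7 grants K5 (A2).
Holding C13 and K5 grants C28 (A1).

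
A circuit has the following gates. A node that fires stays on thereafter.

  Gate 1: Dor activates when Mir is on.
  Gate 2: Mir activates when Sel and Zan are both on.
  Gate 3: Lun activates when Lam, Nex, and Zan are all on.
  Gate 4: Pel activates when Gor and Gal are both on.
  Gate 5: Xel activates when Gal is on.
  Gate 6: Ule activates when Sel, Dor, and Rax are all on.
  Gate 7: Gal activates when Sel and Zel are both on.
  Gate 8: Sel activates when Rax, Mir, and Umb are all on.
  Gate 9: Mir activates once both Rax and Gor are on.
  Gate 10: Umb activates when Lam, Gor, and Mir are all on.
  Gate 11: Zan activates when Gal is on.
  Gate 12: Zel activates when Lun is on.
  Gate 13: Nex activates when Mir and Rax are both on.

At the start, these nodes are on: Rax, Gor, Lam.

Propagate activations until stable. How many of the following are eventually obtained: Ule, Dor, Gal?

2

Rax and Gor are on, so Mir activates (Gate 9).
Gate 10: Lam, Gor, and Mir on → Umb on.
Mir is on, so Dor activates (Gate 1).
Gate 8: Rax, Mir, and Umb on → Sel on.
Sel, Dor, and Rax are on, so Ule activates (Gate 6).
Ule: reached.
Dor: reached.
Gal would need Sel and Zel (Gate 7), but Zel never turns on.
Reached: Ule and Dor — 2 of the 3.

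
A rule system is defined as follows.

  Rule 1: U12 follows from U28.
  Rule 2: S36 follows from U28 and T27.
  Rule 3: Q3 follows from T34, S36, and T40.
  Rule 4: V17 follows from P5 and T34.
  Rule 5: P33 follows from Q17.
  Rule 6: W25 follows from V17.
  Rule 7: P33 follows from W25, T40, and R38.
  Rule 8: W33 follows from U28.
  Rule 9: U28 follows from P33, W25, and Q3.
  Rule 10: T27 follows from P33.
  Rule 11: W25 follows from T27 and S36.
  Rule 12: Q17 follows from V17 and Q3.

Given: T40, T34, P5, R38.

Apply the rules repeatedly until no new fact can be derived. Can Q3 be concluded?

No

Q3 would need T34, S36, and T40 (Rule 3), but S36 is never established.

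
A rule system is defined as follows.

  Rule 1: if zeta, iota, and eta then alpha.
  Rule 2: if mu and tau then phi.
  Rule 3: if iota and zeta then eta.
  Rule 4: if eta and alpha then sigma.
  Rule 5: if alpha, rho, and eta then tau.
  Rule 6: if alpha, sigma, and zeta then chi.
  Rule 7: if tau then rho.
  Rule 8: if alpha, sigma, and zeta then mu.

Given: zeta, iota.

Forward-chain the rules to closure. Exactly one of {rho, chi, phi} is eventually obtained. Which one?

chi

From iota and zeta, Rule 3 gives eta.
From zeta, iota, and eta, Rule 1 gives alpha.
From eta and alpha, Rule 4 gives sigma.
alpha, sigma, and zeta hold, so chi follows (Rule 6).
phi would need mu and tau (Rule 2), but tau is never established. rho would need tau (Rule 7), but tau is never established.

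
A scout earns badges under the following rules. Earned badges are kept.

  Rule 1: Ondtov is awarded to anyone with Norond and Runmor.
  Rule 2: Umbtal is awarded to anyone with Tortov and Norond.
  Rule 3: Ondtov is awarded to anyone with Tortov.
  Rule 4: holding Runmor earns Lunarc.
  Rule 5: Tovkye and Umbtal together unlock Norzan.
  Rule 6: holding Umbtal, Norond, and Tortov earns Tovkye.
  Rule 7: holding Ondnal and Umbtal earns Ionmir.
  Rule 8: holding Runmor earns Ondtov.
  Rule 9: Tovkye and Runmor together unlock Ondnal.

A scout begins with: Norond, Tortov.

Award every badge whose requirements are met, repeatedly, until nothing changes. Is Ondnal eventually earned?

Ondnal would need Tovkye and Runmor (Rule 9), but Runmor is never earned.

No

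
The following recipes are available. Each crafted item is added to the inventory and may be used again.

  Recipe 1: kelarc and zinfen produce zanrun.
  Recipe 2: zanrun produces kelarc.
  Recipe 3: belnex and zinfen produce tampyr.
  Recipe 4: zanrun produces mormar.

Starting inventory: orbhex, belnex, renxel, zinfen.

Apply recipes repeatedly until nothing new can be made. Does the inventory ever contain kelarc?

No

kelarc would need zanrun (Recipe 2), but zanrun is never obtained.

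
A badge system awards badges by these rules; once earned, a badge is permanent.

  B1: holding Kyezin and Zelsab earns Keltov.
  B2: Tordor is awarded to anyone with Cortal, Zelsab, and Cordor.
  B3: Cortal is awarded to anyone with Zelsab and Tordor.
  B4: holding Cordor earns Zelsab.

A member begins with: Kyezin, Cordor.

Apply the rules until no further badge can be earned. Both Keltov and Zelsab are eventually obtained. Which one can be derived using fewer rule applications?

Zelsab

Zelsab: With Cordor, Zelsab is earned (B4). [1 rule application]
Keltov: With Cordor, Zelsab is earned (B4). With Kyezin and Zelsab, Keltov is earned (B1). [2 rule applications]
Zelsab needs fewer.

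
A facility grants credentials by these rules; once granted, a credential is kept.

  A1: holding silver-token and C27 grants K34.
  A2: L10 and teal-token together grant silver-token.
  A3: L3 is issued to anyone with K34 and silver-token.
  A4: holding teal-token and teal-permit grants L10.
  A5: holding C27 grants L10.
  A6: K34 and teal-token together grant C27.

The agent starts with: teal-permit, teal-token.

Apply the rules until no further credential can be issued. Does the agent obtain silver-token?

Yes

Holding teal-token and teal-permit grants L10 (A4).
Holding L10 and teal-token grants silver-token (A2).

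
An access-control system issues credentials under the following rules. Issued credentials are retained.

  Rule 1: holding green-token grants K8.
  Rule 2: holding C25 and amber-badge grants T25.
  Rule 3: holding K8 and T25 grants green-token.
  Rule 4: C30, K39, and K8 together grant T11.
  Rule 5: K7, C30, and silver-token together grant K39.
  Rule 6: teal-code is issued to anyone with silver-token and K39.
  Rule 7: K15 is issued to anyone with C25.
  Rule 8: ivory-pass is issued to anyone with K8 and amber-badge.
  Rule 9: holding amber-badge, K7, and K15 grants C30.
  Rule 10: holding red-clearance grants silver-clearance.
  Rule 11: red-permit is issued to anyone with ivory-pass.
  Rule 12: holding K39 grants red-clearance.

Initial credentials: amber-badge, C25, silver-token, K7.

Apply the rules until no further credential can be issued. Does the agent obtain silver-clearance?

Holding C25 grants K15 (Rule 7).
Holding amber-badge, K7, and K15 grants C30 (Rule 9).
Holding K7, C30, and silver-token grants K39 (Rule 5).
Holding K39 grants red-clearance (Rule 12).
Holding red-clearance grants silver-clearance (Rule 10).

Yes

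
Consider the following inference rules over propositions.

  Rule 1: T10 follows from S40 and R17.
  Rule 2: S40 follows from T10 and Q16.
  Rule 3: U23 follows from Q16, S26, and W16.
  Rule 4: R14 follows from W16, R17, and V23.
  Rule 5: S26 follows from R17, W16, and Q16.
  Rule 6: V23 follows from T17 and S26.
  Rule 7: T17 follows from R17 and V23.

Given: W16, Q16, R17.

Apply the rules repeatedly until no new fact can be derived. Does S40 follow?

No

S40 would need T10 and Q16 (Rule 2), but T10 is never established.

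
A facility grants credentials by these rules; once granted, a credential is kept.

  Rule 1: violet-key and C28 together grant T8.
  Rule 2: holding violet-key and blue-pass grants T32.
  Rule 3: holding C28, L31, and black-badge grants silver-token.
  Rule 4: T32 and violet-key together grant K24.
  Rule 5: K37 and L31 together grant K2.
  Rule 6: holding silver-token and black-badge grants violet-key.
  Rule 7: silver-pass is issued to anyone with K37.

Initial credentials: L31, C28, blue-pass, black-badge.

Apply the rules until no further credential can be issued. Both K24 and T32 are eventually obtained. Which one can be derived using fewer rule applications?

T32: Holding C28, L31, and black-badge grants silver-token (Rule 3). Holding silver-token and black-badge grants violet-key (Rule 6). Holding violet-key and blue-pass grants T32 (Rule 2). [3 rule applications]
K24: Holding C28, L31, and black-badge grants silver-token (Rule 3). Holding silver-token and black-badge grants violet-key (Rule 6). Holding violet-key and blue-pass grants T32 (Rule 2). Holding T32 and violet-key grants K24 (Rule 4). [4 rule applications]
T32 needs fewer.

T32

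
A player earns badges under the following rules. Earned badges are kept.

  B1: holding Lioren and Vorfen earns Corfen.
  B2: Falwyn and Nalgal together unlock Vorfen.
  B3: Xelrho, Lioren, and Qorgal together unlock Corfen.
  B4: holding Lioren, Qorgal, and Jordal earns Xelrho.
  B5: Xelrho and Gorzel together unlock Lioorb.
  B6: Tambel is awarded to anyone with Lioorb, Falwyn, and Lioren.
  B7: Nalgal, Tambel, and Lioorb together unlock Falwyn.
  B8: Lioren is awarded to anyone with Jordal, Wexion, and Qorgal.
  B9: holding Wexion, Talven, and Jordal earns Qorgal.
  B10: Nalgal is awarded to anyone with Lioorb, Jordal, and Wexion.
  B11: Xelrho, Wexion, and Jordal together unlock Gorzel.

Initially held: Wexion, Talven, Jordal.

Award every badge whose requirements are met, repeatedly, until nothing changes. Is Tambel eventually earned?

No

Tambel would need Lioorb, Falwyn, and Lioren (B6), but Falwyn is never earned.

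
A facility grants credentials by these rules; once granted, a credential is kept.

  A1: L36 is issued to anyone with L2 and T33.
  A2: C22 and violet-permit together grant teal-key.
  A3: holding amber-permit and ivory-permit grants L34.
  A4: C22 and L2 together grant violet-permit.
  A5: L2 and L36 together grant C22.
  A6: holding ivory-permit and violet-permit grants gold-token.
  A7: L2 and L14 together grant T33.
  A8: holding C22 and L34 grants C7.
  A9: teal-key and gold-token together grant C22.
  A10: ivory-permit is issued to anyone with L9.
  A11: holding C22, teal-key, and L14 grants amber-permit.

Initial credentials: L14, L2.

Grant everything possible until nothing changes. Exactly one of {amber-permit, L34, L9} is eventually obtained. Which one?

amber-permit

Holding L2 and L14 grants T33 (A7).
Holding L2 and T33 grants L36 (A1).
Holding L2 and L36 grants C22 (A5).
Holding C22 and L2 grants violet-permit (A4).
Holding C22 and violet-permit grants teal-key (A2).
Holding C22, teal-key, and L14 grants amber-permit (A11).
L34 would need amber-permit and ivory-permit (A3), but ivory-permit is never granted. No rule produces L9, and it is not given.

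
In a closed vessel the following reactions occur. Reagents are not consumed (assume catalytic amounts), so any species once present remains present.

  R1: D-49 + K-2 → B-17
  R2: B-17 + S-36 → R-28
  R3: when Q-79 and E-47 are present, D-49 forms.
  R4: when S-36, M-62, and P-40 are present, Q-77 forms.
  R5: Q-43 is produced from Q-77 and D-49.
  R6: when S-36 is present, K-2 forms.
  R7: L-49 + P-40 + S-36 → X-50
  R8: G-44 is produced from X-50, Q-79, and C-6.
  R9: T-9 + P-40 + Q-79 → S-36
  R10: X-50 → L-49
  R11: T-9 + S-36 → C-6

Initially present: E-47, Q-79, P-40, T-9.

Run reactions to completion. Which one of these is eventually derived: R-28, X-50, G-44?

Q-79 and E-47 present → D-49 forms (R3).
T-9, P-40, and Q-79 present → S-36 forms (R9).
S-36 present → K-2 forms (R6).
D-49 and K-2 present → B-17 forms (R1).
B-17 and S-36 present → R-28 forms (R2).
X-50 would need L-49, P-40, and S-36 (R7), but L-49 never forms. G-44 would need X-50, Q-79, and C-6 (R8), but X-50 never forms.

R-28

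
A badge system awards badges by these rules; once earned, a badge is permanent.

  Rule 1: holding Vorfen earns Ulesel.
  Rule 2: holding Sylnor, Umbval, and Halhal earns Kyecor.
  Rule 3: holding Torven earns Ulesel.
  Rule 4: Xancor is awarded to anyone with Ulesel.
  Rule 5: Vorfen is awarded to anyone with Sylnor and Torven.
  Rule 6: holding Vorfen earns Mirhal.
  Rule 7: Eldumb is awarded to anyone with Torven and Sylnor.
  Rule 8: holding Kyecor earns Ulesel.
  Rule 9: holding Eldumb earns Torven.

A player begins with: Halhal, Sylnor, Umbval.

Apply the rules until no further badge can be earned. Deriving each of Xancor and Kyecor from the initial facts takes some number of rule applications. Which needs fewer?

Kyecor

Kyecor: With Sylnor, Umbval, and Halhal, Kyecor is earned (Rule 2). [1 rule application]
Xancor: With Sylnor, Umbval, and Halhal, Kyecor is earned (Rule 2). With Kyecor, Ulesel is earned (Rule 8). With Ulesel, Xancor is earned (Rule 4). [3 rule applications]
Kyecor needs fewer.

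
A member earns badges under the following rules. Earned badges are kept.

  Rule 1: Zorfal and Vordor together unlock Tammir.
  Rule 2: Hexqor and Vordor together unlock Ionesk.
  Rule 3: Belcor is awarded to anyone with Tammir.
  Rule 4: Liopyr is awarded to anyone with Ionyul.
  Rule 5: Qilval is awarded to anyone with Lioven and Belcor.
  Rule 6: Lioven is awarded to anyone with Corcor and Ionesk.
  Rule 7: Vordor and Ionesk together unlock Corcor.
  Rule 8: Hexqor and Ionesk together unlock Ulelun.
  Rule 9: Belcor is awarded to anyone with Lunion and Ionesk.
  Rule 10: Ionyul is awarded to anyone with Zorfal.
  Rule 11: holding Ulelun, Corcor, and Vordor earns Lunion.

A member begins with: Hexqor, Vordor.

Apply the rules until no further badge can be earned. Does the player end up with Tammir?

No

Tammir would need Zorfal and Vordor (Rule 1), but Zorfal is never earned.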